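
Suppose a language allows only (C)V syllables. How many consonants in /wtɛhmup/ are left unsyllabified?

Syllabifying with onset maximization leaves /w/, /h/, /p/ stranded (no codas are permitted; onsets are limited to one consonant).

3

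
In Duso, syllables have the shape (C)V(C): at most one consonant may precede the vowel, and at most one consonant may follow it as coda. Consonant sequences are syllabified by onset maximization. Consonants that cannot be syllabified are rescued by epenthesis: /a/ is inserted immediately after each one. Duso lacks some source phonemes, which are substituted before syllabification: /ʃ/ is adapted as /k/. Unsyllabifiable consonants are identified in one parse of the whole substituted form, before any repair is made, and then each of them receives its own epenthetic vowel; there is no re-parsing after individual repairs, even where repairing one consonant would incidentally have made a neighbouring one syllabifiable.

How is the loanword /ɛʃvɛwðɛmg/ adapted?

ɛkvɛwðɛmga

Substitution: /ʃ/ → /k/, giving /ɛkvɛwðɛmg/.
Syllabifying with onset maximization leaves /g/ stranded (at most one coda consonant is licensed; onsets are limited to one consonant).
Epenthesis after each stranded consonant: /g/ → /ga/.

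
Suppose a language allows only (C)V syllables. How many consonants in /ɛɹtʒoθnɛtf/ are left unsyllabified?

5

Under (C)V, the unsyllabifiable consonants are /ɹ/, /t/, /θ/, /t/, /f/ (no codas are permitted; onsets are limited to one consonant).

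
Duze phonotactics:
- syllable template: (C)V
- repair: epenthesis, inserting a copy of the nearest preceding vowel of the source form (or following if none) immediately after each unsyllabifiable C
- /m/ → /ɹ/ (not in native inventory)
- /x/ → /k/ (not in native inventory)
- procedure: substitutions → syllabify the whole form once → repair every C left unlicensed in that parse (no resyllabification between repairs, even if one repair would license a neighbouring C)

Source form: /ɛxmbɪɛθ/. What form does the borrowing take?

Substitution: /x/ → /k/, /m/ → /ɹ/, giving /ɛkɹbɪɛθ/.
The consonants /k/, /ɹ/, /θ/ cannot be parsed into a legal (C)V syllable (no codas are permitted; onsets are limited to one consonant).
Each unlicensed consonant becomes the onset of a new syllable: /k/ → /kɛ/, /ɹ/ → /ɹɛ/, /θ/ → /θɛ/.

ɛkɛɹɛbɪɛθɛ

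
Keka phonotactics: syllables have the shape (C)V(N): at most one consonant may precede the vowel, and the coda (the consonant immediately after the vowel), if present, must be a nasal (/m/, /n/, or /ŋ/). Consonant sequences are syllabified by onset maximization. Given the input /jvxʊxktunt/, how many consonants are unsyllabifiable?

5

Syllabifying with onset maximization leaves /j/, /v/, /x/, /k/, /t/ stranded (only a nasal (/m/, /n/, or /ŋ/) is licensed in coda position; onsets are limited to one consonant).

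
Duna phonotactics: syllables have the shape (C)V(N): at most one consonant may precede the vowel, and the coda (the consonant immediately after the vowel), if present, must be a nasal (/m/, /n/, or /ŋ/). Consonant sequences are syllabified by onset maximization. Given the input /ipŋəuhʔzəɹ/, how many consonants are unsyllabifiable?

The consonants /p/, /h/, /ʔ/, /ɹ/ cannot be parsed into a legal (C)V(N) syllable (only a nasal (/m/, /n/, or /ŋ/) is licensed in coda position; onsets are limited to one consonant).

4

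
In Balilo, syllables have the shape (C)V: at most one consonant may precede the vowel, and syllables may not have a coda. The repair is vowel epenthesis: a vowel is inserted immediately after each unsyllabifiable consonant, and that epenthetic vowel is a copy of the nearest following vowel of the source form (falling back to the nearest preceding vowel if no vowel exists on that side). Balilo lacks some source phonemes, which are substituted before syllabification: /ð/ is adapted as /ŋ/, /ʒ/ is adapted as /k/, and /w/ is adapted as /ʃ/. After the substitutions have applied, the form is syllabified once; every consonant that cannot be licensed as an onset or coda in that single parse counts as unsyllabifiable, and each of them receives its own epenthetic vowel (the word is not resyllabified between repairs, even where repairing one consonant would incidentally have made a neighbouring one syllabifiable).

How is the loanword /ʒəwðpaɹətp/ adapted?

Substitution: /ʒ/ → /k/, /w/ → /ʃ/, /ð/ → /ŋ/, giving /kəʃŋpaɹətp/.
The consonants /ʃ/, /ŋ/, /t/, /p/ cannot be parsed into a legal (C)V syllable (no codas are permitted; onsets are limited to one consonant).
Each unlicensed consonant becomes the onset of a new syllable: /ʃ/ → /ʃa/, /ŋ/ → /ŋa/, /t/ → /tə/, /p/ → /pə/.

kəʃaŋapaɹətəpə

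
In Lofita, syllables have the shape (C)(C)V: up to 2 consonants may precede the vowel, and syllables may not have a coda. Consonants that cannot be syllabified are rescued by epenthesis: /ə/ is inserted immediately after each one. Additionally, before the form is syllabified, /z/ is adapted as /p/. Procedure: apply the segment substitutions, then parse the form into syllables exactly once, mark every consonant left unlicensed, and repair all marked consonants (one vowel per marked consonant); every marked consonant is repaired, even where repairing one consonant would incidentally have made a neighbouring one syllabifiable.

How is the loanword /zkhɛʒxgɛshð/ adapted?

pəkhɛʒəxgɛsəhəðə

Substitution: /z/ → /p/, giving /pkhɛʒxgɛshð/.
Under (C)(C)V, the unsyllabifiable consonants are /p/, /ʒ/, /s/, /h/, /ð/ (no codas are permitted; onsets may contain at most 2 consonants).
Inserting the epenthetic vowel yields /p/ → /pə/, /ʒ/ → /ʒə/, /s/ → /sə/, /h/ → /hə/, /ð/ → /ðə/.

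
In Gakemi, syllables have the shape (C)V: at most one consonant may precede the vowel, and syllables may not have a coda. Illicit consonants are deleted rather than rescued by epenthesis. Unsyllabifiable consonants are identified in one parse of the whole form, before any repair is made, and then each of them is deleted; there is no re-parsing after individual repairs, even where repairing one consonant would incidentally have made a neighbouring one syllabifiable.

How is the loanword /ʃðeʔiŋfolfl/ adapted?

ðeʔifo

Syllabifying with onset maximization leaves /ʃ/, /ŋ/, /l/, /f/, /l/ stranded (no codas are permitted; onsets are limited to one consonant).
Deletion applies to /ʃ/, /ŋ/, /l/, /f/, /l/.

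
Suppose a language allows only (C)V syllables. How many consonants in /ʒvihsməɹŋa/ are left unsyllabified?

Under (C)V, the unsyllabifiable consonants are /ʒ/, /h/, /s/, /ɹ/ (no codas are permitted; onsets are limited to one consonant).

4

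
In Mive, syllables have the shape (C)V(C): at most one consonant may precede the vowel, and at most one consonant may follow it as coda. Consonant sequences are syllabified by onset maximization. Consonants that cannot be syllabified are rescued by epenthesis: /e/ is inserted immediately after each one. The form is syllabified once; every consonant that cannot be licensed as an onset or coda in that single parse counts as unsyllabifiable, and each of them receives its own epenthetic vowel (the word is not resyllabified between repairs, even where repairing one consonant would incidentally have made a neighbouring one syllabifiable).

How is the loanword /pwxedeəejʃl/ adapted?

Syllabifying with onset maximization leaves /p/, /w/, /ʃ/, /l/ stranded (at most one coda consonant is licensed; onsets are limited to one consonant).
Epenthesis after each stranded consonant: /p/ → /pe/, /w/ → /we/, /ʃ/ → /ʃe/, /l/ → /le/.

pewexedeəejʃele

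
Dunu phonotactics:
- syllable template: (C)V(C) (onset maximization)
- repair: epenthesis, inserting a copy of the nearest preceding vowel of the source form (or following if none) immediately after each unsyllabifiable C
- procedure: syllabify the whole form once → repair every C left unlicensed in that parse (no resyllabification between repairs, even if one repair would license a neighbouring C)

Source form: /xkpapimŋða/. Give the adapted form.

The consonants /x/, /k/, /ŋ/ cannot be parsed into a legal (C)V(C) syllable (at most one coda consonant is licensed; onsets are limited to one consonant).
Epenthesis after each stranded consonant: /x/ → /xa/, /k/ → /ka/, /ŋ/ → /ŋi/.

xakapapimŋiða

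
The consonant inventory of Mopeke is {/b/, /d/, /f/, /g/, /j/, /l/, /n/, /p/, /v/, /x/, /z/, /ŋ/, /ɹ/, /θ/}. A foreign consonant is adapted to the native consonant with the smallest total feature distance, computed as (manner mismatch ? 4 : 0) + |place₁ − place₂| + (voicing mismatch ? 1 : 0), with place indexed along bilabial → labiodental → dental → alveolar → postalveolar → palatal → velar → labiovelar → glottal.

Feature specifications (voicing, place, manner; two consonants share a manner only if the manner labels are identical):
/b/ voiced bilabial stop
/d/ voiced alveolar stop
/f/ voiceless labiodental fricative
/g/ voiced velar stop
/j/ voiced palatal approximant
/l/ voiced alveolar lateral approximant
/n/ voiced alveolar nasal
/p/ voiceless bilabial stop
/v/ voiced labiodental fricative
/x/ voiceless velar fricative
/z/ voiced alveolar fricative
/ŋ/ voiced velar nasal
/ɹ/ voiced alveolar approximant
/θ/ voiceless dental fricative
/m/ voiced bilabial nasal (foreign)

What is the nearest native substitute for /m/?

n

/n/ is closest: same manner (nasal), place distance 3 (bilabial→alveolar), same voicing; total 3. Next closest is /b/ at distance 4.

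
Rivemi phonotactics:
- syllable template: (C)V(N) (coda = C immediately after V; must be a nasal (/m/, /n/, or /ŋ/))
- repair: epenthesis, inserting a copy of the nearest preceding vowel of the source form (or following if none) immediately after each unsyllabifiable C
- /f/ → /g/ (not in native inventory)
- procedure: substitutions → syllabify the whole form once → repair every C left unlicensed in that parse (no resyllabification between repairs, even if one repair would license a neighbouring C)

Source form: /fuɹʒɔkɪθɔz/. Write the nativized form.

guɹuʒɔkɪθɔzɔ

Substitution: /f/ → /g/, giving /guɹʒɔkɪθɔz/.
The consonants /ɹ/, /z/ cannot be parsed into a legal (C)V(N) syllable (only a nasal (/m/, /n/, or /ŋ/) is licensed in coda position; onsets are limited to one consonant).
Each unlicensed consonant becomes the onset of a new syllable: /ɹ/ → /ɹu/, /z/ → /zɔ/.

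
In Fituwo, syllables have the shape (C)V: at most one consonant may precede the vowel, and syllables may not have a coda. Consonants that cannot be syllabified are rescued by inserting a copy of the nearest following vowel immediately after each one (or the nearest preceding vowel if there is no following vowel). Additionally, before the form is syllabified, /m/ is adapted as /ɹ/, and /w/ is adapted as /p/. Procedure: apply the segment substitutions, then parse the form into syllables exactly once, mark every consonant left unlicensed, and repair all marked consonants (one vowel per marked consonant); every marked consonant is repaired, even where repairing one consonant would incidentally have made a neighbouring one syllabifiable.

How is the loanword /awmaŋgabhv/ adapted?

Substitution: /w/ → /p/, /m/ → /ɹ/, giving /apɹaŋgabhv/.
Under (C)V, the unsyllabifiable consonants are /p/, /ŋ/, /b/, /h/, /v/ (no codas are permitted; onsets are limited to one consonant).
Epenthesis after each stranded consonant: /p/ → /pa/, /ŋ/ → /ŋa/, /b/ → /ba/, /h/ → /ha/, /v/ → /va/.

apaɹaŋagabahava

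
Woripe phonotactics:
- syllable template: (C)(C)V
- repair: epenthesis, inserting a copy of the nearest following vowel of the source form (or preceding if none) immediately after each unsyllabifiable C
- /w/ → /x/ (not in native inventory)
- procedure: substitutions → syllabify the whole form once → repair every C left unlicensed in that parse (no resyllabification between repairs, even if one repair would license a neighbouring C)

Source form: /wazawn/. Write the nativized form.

Substitution: /w/ → /x/, giving /xazaxn/.
Syllabifying with onset maximization leaves /x/, /n/ stranded (no codas are permitted; onsets may contain at most 2 consonants).
Inserting the epenthetic vowel yields /x/ → /xa/, /n/ → /na/.

xazaxana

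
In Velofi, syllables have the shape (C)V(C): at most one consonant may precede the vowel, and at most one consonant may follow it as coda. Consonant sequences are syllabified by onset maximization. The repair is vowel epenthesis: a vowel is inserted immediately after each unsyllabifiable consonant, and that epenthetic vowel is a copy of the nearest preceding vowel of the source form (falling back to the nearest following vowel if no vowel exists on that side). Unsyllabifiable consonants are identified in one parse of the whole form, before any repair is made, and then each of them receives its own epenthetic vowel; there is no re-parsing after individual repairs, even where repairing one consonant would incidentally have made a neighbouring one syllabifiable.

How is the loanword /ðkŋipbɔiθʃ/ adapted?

ðikiŋipbɔiθʃi

Under (C)V(C), the unsyllabifiable consonants are /ð/, /k/, /ʃ/ (at most one coda consonant is licensed; onsets are limited to one consonant).
Each unlicensed consonant becomes the onset of a new syllable: /ð/ → /ði/, /k/ → /ki/, /ʃ/ → /ʃi/.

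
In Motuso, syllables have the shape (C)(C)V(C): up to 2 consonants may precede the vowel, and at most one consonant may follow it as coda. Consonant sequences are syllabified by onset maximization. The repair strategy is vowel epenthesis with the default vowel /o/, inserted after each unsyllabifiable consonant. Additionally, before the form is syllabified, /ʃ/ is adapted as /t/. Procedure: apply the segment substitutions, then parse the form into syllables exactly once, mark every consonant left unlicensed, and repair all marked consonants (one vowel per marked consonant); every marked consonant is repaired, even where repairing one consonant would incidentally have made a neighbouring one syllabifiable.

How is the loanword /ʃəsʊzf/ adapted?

təsʊzfo

Substitution: /ʃ/ → /t/, giving /təsʊzf/.
Under (C)(C)V(C), the unsyllabifiable consonants are /f/ (at most one coda consonant is licensed; onsets may contain at most 2 consonants).
Inserting the epenthetic vowel yields /f/ → /fo/.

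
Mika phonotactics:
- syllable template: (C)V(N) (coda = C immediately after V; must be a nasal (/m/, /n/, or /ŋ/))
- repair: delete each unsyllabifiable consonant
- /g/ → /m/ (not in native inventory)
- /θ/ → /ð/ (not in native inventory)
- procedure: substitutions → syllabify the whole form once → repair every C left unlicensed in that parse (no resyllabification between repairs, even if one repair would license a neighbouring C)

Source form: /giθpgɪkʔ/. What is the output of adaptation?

mimɪ

Substitution: /g/ → /m/, /θ/ → /ð/, giving /miðpmɪkʔ/.
Syllabifying with onset maximization leaves /ð/, /p/, /k/, /ʔ/ stranded (only a nasal (/m/, /n/, or /ŋ/) is licensed in coda position; onsets are limited to one consonant).
Each unlicensed consonant is deleted: /ð/, /p/, /k/, /ʔ/.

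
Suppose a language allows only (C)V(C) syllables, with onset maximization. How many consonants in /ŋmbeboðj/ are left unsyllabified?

The consonants /ŋ/, /m/, /j/ cannot be parsed into a legal (C)V(C) syllable (at most one coda consonant is licensed; onsets are limited to one consonant).

3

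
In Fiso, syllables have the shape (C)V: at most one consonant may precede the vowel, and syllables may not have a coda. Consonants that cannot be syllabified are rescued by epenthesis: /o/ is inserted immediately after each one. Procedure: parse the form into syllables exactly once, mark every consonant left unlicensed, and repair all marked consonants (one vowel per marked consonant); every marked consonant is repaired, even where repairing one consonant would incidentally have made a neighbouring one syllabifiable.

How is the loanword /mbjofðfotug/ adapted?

Under (C)V, the unsyllabifiable consonants are /m/, /b/, /f/, /ð/, /g/ (no codas are permitted; onsets are limited to one consonant).
Epenthesis after each stranded consonant: /m/ → /mo/, /b/ → /bo/, /f/ → /fo/, /ð/ → /ðo/, /g/ → /go/.

mobojofoðofotugo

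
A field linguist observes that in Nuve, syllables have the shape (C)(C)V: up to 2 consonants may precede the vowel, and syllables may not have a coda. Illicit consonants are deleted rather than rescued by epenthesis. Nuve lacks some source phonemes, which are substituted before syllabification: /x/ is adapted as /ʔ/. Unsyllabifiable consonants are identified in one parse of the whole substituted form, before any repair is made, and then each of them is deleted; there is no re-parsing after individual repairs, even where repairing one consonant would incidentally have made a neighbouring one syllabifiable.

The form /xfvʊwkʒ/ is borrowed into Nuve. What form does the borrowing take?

fvʊ

Substitution: /x/ → /ʔ/, giving /ʔfvʊwkʒ/.
Syllabifying with onset maximization leaves /ʔ/, /w/, /k/, /ʒ/ stranded (no codas are permitted; onsets may contain at most 2 consonants).
Deletion applies to /ʔ/, /w/, /k/, /ʒ/.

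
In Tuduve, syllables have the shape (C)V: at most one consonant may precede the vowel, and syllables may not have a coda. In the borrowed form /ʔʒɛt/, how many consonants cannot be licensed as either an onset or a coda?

2

The consonants /ʔ/, /t/ cannot be parsed into a legal (C)V syllable (no codas are permitted; onsets are limited to one consonant).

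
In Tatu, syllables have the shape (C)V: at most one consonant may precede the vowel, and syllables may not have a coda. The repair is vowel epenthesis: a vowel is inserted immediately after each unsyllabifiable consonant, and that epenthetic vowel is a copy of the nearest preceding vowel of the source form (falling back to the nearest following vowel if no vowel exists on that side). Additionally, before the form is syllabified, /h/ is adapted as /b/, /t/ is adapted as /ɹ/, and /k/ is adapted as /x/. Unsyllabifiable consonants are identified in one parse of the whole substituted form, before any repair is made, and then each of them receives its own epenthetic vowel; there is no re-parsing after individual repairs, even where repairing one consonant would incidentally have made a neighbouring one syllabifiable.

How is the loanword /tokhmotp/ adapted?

Substitution: /t/ → /ɹ/, /k/ → /x/, /h/ → /b/, giving /ɹoxbmoɹp/.
Under (C)V, the unsyllabifiable consonants are /x/, /b/, /ɹ/, /p/ (no codas are permitted; onsets are limited to one consonant).
Each unlicensed consonant becomes the onset of a new syllable: /x/ → /xo/, /b/ → /bo/, /ɹ/ → /ɹo/, /p/ → /po/.

ɹoxobomoɹopo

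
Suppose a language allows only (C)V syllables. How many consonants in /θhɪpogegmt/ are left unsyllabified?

Under (C)V, the unsyllabifiable consonants are /θ/, /g/, /m/, /t/ (no codas are permitted; onsets are limited to one consonant).

4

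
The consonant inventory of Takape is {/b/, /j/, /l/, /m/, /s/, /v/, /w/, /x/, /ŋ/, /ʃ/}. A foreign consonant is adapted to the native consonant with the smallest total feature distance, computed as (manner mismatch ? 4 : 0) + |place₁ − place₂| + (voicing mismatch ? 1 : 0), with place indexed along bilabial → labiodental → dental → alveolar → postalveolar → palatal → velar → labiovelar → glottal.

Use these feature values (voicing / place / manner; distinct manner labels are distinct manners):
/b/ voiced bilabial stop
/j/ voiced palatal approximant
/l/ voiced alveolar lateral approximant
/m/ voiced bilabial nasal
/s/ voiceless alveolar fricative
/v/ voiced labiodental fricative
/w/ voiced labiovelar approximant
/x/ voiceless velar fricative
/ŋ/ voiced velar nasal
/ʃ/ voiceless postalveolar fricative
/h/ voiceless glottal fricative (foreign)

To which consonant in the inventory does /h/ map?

/x/ is closest: same manner (fricative), place distance 2 (glottal→velar), same voicing; total 2. Next closest is /ʃ/ at distance 4.

x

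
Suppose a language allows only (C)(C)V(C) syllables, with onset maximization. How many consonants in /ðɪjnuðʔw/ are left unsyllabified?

Syllabifying with onset maximization leaves /ʔ/, /w/ stranded (at most one coda consonant is licensed; onsets may contain at most 2 consonants).

2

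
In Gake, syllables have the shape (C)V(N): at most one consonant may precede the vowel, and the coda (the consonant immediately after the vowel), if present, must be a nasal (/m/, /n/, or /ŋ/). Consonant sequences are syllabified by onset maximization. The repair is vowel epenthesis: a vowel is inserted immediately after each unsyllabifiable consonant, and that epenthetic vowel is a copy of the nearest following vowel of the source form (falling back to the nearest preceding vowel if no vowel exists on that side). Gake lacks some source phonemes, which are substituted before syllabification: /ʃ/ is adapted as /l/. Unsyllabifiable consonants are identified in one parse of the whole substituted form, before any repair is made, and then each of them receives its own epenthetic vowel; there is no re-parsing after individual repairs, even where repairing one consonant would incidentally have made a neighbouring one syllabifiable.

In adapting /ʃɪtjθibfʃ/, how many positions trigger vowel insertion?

After substitution the input is /lɪtjθibfl/.
The unsyllabifiable consonants are /t/, /j/, /b/, /f/, /l/; each receives one epenthetic vowel.

5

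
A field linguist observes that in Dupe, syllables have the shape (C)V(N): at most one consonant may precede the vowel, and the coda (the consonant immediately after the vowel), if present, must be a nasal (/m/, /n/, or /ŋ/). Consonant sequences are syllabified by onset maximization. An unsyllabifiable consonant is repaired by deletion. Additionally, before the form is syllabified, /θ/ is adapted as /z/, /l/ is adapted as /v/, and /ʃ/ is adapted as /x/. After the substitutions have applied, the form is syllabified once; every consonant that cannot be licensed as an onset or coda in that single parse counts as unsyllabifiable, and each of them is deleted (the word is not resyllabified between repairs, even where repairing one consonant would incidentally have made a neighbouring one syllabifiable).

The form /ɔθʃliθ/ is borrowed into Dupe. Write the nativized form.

Substitution: /θ/ → /z/, /ʃ/ → /x/, /l/ → /v/, giving /ɔzxviz/.
Under (C)V(N), the unsyllabifiable consonants are /z/, /x/, /z/ (only a nasal (/m/, /n/, or /ŋ/) is licensed in coda position; onsets are limited to one consonant).
Deletion applies to /z/, /x/, /z/.

ɔvi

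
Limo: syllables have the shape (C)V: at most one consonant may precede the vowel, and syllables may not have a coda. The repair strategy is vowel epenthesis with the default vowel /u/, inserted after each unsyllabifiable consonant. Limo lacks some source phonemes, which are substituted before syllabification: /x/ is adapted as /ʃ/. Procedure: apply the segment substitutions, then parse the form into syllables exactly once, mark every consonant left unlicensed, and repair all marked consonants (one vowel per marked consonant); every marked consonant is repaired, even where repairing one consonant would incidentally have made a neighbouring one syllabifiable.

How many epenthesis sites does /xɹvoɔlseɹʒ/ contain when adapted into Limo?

5

After substitution the input is /ʃɹvoɔlseɹʒ/.
The unsyllabifiable consonants are /ʃ/, /ɹ/, /l/, /ɹ/, /ʒ/; each receives one epenthetic vowel.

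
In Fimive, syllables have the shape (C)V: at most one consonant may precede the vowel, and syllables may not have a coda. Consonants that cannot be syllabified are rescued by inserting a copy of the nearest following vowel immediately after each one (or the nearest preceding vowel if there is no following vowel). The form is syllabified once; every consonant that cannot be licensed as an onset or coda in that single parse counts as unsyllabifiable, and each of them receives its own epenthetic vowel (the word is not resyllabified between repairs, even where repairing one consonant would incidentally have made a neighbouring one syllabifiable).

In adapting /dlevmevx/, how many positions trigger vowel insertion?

The unsyllabifiable consonants are /d/, /v/, /v/, /x/; each receives one epenthetic vowel.

4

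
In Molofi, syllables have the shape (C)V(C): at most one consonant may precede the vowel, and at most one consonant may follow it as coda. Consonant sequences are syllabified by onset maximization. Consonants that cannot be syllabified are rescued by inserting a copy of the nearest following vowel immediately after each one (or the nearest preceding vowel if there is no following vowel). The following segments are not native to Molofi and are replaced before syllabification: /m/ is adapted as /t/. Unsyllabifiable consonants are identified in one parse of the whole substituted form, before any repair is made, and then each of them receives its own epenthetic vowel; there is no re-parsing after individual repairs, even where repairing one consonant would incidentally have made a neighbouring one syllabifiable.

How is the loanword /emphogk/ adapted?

etpohogko

Substitution: /m/ → /t/, giving /etphogk/.
The consonants /p/, /k/ cannot be parsed into a legal (C)V(C) syllable (at most one coda consonant is licensed; onsets are limited to one consonant).
Epenthesis after each stranded consonant: /p/ → /po/, /k/ → /ko/.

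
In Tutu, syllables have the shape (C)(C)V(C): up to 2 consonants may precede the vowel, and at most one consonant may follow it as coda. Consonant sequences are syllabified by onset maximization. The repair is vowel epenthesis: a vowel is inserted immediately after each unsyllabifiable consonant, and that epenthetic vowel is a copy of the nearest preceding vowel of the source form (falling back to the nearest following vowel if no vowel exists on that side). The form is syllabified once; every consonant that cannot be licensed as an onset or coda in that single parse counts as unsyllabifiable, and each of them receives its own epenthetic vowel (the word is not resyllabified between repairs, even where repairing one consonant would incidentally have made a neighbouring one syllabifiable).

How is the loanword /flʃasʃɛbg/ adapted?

falʃasʃɛbgɛ

Under (C)(C)V(C), the unsyllabifiable consonants are /f/, /g/ (at most one coda consonant is licensed; onsets may contain at most 2 consonants).
Inserting the epenthetic vowel yields /f/ → /fa/, /g/ → /gɛ/.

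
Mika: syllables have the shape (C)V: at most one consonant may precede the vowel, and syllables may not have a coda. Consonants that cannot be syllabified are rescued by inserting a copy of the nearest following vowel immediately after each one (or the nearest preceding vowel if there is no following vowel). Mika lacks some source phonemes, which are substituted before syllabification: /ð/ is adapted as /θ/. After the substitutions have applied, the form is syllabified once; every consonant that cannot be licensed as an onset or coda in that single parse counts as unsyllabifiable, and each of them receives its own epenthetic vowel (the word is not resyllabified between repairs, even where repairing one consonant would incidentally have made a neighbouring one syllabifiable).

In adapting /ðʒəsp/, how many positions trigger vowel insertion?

After substitution the input is /θʒəsp/.
The unsyllabifiable consonants are /θ/, /s/, /p/; each receives one epenthetic vowel.

3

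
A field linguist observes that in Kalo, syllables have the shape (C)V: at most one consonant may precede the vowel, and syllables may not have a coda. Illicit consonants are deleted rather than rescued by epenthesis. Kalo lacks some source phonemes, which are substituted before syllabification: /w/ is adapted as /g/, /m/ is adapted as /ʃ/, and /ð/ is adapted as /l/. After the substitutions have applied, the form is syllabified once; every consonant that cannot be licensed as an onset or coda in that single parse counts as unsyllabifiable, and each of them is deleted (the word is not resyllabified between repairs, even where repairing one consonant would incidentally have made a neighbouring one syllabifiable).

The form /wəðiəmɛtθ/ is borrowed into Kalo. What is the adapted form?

gəliəʃɛ

Substitution: /w/ → /g/, /ð/ → /l/, /m/ → /ʃ/, giving /gəliəʃɛtθ/.
The consonants /t/, /θ/ cannot be parsed into a legal (C)V syllable (no codas are permitted; onsets are limited to one consonant).
Deletion applies to /t/, /θ/.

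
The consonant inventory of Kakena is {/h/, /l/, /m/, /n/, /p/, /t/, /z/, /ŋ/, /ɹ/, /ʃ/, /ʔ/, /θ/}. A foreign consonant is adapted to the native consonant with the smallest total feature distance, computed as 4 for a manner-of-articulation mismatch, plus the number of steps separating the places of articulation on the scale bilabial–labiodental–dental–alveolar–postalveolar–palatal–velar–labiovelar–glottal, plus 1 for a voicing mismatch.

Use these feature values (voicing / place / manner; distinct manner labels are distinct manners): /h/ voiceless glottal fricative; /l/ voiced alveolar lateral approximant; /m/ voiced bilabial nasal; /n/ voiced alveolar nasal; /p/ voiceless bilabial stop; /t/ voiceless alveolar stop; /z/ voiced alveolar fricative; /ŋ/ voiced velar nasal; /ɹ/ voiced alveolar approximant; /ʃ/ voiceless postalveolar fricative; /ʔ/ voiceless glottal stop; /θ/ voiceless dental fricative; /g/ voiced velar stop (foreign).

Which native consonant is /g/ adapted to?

ʔ

/ʔ/ is closest: same manner (stop), place distance 2 (velar→glottal), voicing differs (+1); total 3. Next closest is /t/ at distance 4.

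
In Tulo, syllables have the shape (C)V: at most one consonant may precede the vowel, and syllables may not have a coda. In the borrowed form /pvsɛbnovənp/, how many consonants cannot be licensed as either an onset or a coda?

5

The consonants /p/, /v/, /b/, /n/, /p/ cannot be parsed into a legal (C)V syllable (no codas are permitted; onsets are limited to one consonant).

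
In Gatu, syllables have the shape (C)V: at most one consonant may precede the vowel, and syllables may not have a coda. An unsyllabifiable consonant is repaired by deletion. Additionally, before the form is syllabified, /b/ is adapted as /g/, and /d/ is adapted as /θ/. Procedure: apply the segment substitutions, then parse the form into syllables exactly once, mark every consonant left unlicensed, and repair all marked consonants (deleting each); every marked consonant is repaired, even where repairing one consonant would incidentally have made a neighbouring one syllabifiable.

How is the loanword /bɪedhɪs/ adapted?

gɪehɪ

Substitution: /b/ → /g/, /d/ → /θ/, giving /gɪeθhɪs/.
The consonants /θ/, /s/ cannot be parsed into a legal (C)V syllable (no codas are permitted; onsets are limited to one consonant).
Deletion applies to /θ/, /s/.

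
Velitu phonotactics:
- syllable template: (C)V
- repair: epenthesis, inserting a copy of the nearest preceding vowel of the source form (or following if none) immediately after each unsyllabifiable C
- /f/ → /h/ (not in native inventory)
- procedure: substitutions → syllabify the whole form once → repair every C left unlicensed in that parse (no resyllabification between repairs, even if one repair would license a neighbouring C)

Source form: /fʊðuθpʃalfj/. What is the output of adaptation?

Substitution: /f/ → /h/, giving /hʊðuθpʃalhj/.
Syllabifying with onset maximization leaves /θ/, /p/, /l/, /h/, /j/ stranded (no codas are permitted; onsets are limited to one consonant).
Epenthesis after each stranded consonant: /θ/ → /θu/, /p/ → /pu/, /l/ → /la/, /h/ → /ha/, /j/ → /ja/.

hʊðuθupuʃalahaja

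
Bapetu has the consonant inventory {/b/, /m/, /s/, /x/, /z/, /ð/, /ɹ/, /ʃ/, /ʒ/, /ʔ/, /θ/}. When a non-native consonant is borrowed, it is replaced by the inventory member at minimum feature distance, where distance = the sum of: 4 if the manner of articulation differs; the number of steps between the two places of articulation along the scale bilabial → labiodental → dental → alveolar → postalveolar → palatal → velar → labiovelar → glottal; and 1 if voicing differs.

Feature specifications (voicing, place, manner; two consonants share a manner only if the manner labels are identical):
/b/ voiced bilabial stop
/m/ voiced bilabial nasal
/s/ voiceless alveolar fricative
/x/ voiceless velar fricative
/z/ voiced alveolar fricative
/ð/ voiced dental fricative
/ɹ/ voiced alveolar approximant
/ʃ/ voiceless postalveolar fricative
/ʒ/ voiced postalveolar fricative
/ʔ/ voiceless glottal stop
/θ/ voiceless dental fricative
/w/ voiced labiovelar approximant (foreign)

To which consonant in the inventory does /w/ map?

ɹ

/ɹ/ is closest: same manner (approximant), place distance 4 (labiovelar→alveolar), same voicing; total 4. Next closest is /x/ at distance 6.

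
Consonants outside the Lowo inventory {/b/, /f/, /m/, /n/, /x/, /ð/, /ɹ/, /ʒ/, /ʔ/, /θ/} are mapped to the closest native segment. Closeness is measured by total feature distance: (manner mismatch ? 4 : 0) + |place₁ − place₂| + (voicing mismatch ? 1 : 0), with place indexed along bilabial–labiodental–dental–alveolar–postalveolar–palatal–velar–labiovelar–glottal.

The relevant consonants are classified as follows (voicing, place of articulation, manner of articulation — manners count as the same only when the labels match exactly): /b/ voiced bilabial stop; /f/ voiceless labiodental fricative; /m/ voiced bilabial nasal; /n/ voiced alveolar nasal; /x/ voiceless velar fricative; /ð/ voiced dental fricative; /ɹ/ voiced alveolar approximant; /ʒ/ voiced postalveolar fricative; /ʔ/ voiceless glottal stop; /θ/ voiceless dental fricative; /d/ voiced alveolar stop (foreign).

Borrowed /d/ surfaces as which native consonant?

/b/ is closest: same manner (stop), place distance 3 (alveolar→bilabial), same voicing; total 3. Next closest is /n/ at distance 4.

b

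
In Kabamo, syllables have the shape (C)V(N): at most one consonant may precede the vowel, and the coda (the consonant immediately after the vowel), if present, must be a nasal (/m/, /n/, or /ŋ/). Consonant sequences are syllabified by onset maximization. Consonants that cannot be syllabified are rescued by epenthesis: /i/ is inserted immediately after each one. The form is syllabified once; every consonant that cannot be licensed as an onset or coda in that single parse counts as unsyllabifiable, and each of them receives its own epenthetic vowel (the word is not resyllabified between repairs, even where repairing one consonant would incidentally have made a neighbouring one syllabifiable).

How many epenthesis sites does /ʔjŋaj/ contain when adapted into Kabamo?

The unsyllabifiable consonants are /ʔ/, /j/, /j/; each receives one epenthetic vowel.

3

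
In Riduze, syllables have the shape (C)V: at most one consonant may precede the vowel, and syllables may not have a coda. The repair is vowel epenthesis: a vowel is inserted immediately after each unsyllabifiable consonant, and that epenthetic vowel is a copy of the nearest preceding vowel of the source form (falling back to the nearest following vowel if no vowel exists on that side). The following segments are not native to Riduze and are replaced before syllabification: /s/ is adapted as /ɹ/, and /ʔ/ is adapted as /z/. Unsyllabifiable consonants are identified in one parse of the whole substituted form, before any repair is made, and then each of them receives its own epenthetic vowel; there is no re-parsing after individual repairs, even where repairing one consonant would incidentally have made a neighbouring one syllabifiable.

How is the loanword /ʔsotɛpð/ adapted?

Substitution: /ʔ/ → /z/, /s/ → /ɹ/, giving /zɹotɛpð/.
The consonants /z/, /p/, /ð/ cannot be parsed into a legal (C)V syllable (no codas are permitted; onsets are limited to one consonant).
Epenthesis after each stranded consonant: /z/ → /zo/, /p/ → /pɛ/, /ð/ → /ðɛ/.

zoɹotɛpɛðɛ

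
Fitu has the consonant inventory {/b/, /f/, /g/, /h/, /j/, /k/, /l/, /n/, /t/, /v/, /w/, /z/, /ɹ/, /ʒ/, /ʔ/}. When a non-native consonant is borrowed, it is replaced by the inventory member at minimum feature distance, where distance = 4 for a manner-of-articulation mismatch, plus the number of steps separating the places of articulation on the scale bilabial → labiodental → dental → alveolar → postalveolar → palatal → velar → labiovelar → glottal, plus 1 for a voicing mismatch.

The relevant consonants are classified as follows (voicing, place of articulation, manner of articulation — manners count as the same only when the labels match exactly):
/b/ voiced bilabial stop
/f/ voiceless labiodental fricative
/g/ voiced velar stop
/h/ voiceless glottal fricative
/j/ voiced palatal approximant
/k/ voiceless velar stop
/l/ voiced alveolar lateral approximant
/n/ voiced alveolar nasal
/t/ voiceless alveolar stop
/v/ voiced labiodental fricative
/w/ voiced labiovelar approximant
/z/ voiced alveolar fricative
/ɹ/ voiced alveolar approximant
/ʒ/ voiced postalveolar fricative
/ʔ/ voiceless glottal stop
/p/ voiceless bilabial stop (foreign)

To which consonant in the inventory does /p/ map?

b

/b/ is closest: same manner (stop), place distance 0 (bilabial→bilabial), voicing differs (+1); total 1. Next closest is /t/ at distance 3.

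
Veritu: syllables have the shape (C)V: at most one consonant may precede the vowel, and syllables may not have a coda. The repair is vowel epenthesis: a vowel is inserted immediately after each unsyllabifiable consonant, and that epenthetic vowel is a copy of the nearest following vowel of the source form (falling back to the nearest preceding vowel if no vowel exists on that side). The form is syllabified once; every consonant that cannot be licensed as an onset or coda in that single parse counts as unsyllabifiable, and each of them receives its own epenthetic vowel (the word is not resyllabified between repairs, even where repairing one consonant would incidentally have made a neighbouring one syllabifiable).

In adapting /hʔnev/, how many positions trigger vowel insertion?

The unsyllabifiable consonants are /h/, /ʔ/, /v/; each receives one epenthetic vowel.

3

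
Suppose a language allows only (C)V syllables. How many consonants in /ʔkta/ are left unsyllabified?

Syllabifying with onset maximization leaves /ʔ/, /k/ stranded (no codas are permitted; onsets are limited to one consonant).

2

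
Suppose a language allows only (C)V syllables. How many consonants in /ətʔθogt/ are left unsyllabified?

4

Under (C)V, the unsyllabifiable consonants are /t/, /ʔ/, /g/, /t/ (no codas are permitted; onsets are limited to one consonant).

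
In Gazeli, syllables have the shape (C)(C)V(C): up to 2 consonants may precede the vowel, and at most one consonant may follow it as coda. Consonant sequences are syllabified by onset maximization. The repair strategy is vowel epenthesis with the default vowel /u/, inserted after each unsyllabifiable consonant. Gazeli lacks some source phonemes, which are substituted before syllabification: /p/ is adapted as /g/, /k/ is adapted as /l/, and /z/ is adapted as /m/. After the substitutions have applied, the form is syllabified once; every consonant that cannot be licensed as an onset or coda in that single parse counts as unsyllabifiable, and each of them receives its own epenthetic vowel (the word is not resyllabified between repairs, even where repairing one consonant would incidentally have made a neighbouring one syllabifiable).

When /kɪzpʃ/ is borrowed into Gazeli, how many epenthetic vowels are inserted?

After substitution the input is /lɪmgʃ/.
The unsyllabifiable consonants are /g/, /ʃ/; each receives one epenthetic vowel.

2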